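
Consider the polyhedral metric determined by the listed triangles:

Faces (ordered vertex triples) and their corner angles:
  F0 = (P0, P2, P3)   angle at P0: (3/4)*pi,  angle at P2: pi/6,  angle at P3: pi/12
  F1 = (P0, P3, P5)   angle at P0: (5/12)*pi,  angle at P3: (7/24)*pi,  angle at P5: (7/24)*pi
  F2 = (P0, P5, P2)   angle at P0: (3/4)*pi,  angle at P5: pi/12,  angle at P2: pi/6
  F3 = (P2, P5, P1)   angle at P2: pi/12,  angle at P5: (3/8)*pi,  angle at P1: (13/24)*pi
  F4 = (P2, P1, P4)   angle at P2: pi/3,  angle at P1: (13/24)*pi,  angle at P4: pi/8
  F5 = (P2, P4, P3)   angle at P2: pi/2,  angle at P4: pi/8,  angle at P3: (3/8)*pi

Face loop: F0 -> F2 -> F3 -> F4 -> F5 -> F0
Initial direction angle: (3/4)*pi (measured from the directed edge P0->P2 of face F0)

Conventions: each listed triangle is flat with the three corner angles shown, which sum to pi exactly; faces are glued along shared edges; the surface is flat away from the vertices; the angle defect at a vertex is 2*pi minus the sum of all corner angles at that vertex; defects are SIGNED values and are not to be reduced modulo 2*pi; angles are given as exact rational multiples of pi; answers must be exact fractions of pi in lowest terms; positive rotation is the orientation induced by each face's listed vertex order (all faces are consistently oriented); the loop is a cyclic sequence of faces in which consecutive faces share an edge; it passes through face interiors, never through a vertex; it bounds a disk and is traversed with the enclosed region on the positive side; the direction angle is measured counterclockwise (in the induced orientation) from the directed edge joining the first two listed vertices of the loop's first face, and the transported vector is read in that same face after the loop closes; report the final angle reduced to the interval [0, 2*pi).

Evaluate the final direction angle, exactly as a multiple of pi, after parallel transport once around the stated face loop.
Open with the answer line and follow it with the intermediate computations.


Answer: final direction angle = (3/2)*pi

enclosed vertex P2: corner angles sum to (5/4)*pi, defect = 2*pi - (5/4)*pi = (3/4)*pi
the final direction is the initial angle plus the enclosed defects, taken mod 2*pi in the induced orientation
final angle = (3/4)*pi + (3/4)*pi = (3/2)*pi (mod 2*pi)


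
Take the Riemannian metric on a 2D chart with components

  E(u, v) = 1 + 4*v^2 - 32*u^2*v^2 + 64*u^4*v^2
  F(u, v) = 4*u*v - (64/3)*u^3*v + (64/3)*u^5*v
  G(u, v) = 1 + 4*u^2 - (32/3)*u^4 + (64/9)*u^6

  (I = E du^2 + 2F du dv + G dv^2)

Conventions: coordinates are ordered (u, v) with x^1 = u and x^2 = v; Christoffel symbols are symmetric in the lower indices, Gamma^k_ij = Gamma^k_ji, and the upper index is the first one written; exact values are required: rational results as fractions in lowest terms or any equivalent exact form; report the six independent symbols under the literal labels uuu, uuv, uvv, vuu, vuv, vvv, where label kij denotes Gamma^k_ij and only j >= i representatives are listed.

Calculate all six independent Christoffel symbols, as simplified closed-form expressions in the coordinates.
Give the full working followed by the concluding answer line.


E = 1 + 4*v^2 - 32*u^2*v^2 + 64*u^4*v^2; F = 4*u*v - (64/3)*u^3*v + (64/3)*u^5*v; G = 1 + 4*u^2 - (32/3)*u^4 + (64/9)*u^6
Gamma^k_ij = (1/2) g^{kl} (d_i g_jl + d_j g_il - d_l g_ij), with g^inv = (1/(EG-F^2)) [[G, -F], [-F, E]]
first partials: E_u = -64*u*v^2 + 256*u^3*v^2, E_v = 8*v - 64*u^2*v + 128*u^4*v, F_u = 4*v - 64*u^2*v + (320/3)*u^4*v, F_v = 4*u - (64/3)*u^3 + (64/3)*u^5, G_u = 8*u - (128/3)*u^3 + (128/3)*u^5, G_v = 0
D = EG - F^2 = 1 + 4*v^2 + 4*u^2 - 32*u^2*v^2 - (32/3)*u^4 + 64*u^4*v^2 + (64/9)*u^6
expanded: Gamma^u_uu = (G E_u - 2F F_u + F E_v)/(2D), Gamma^u_uv = (G E_v - F G_u)/(2D), Gamma^u_vv = (2G F_v - G G_u - F G_v)/(2D), Gamma^v_uu = (2E F_u - E E_v - F E_u)/(2D), Gamma^v_uv = (E G_u - F E_v)/(2D), Gamma^v_vv = (E G_v - 2F F_v + F G_u)/(2D); substitute and cancel common factors

Answer: Gamma_uuu = (1152*u^3*v^2 - 288*u*v^2)/(64*u^6 + 576*u^4*v^2 - 96*u^4 - 288*u^2*v^2 + 36*u^2 + 36*v^2 + 9), Gamma_uuv = (576*u^4*v - 288*u^2*v + 36*v)/(64*u^6 + 576*u^4*v^2 - 96*u^4 - 288*u^2*v^2 + 36*u^2 + 36*v^2 + 9), Gamma_uvv = 0, Gamma_vuu = (384*u^4*v - 288*u^2*v)/(64*u^6 + 576*u^4*v^2 - 96*u^4 - 288*u^2*v^2 + 36*u^2 + 36*v^2 + 9), Gamma_vuv = (192*u^5 - 192*u^3 + 36*u)/(64*u^6 + 576*u^4*v^2 - 96*u^4 - 288*u^2*v^2 + 36*u^2 + 36*v^2 + 9), Gamma_vvv = 0


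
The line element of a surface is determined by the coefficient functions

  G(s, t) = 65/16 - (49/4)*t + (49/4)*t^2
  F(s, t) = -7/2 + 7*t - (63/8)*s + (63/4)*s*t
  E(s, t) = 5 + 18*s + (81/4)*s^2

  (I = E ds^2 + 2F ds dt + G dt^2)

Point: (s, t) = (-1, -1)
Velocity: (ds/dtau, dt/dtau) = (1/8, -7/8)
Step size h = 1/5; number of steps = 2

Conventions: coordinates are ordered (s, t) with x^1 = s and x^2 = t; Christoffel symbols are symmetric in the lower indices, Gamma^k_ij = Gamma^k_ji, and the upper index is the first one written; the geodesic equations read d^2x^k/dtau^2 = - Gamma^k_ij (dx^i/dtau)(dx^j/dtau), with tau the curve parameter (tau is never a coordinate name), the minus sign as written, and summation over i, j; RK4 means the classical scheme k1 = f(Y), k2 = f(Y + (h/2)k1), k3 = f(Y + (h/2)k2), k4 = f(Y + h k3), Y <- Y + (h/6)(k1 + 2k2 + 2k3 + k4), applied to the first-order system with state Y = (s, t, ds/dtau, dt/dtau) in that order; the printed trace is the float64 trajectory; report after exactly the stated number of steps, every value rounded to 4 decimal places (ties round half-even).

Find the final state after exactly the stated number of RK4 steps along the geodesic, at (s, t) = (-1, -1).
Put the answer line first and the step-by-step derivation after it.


Answer: s = -0.9374, t = -1.3210, ds/dtau = 0.1813, dt/dtau = -0.7386

f(Y) = (ds/dtau, dt/dtau, -Gamma^s_ij Y'^i Y'^j, -Gamma^t_ij Y'^i Y'^j) with the Gammas evaluated at the stage position; h = 0.200000; intermediate values shown to 6 dp
step 0: s = -1.0000, t = -1.0000, ds/dtau = 0.1250, dt/dtau = -0.8750
step 1:
  k1: at (s, t) = (-1.000000, -1.000000), (ds/dtau, dt/dtau) = (0.125000, -0.875000); Gamma_sss = -0.323160, Gamma_sst = 0.000000, Gamma_stt = -0.251346, Gamma_tss = -0.678636, Gamma_tst = 0.000000, Gamma_ttt = -0.527828; k1 = (0.125000, -0.875000, 0.197487, 0.414722)
  k2: at (s, t) = (-0.987500, -1.087500), (ds/dtau, dt/dtau) = (0.144749, -0.833528); Gamma_sss = -0.290586, Gamma_sst = 0.000000, Gamma_stt = -0.226011, Gamma_tss = -0.660692, Gamma_tst = 0.000000, Gamma_ttt = -0.513872; k2 = (0.144749, -0.833528, 0.163114, 0.370865)
  k3: at (s, t) = (-0.985525, -1.083353), (ds/dtau, dt/dtau) = (0.141311, -0.837914); Gamma_sss = -0.291102, Gamma_sst = 0.000000, Gamma_stt = -0.226412, Gamma_tss = -0.662546, Gamma_tst = 0.000000, Gamma_ttt = -0.515313; k3 = (0.141311, -0.837914, 0.164777, 0.375031)
  k4: at (s, t) = (-0.971738, -1.167583), (ds/dtau, dt/dtau) = (0.157955, -0.799994); Gamma_sss = -0.262380, Gamma_sst = 0.000000, Gamma_stt = -0.204074, Gamma_tss = -0.645390, Gamma_tst = 0.000000, Gamma_ttt = -0.501970; k4 = (0.157955, -0.799994, 0.137151, 0.337358)
  Y <- Y + (h/6)(k1 + 2k2 + 2k3 + k4): s = -0.9715, t = -1.1673, ds/dtau = 0.1580, dt/dtau = -0.8002
step 2:
  k1: at (s, t) = (-0.971497, -1.167263), (ds/dtau, dt/dtau) = (0.158014, -0.800204); Gamma_sss = -0.262378, Gamma_sst = 0.000000, Gamma_stt = -0.204072, Gamma_tss = -0.645554, Gamma_tst = 0.000000, Gamma_ttt = -0.502098; k1 = (0.158014, -0.800204, 0.137224, 0.337625)
  k2: at (s, t) = (-0.955696, -1.247283), (ds/dtau, dt/dtau) = (0.171736, -0.766442); Gamma_sss = -0.236950, Gamma_sst = 0.000000, Gamma_stt = -0.184294, Gamma_tss = -0.629855, Gamma_tst = 0.000000, Gamma_ttt = -0.489887; k2 = (0.171736, -0.766442, 0.115249, 0.306352)
  k3: at (s, t) = (-0.954324, -1.243907), (ds/dtau, dt/dtau) = (0.169539, -0.769569); Gamma_sss = -0.237252, Gamma_sst = 0.000000, Gamma_stt = -0.184529, Gamma_tss = -0.631134, Gamma_tst = 0.000000, Gamma_ttt = -0.490882; k3 = (0.169539, -0.769569, 0.116104, 0.308859)
  k4: at (s, t) = (-0.937590, -1.321176), (ds/dtau, dt/dtau) = (0.181235, -0.738432); Gamma_sss = -0.214508, Gamma_sst = 0.000000, Gamma_stt = -0.166839, Gamma_tss = -0.616134, Gamma_tst = 0.000000, Gamma_ttt = -0.479216; k4 = (0.181235, -0.738432, 0.098020, 0.281545)
  Y <- Y + (h/6)(k1 + 2k2 + 2k3 + k4): s = -0.9374, t = -1.3210, ds/dtau = 0.1813, dt/dtau = -0.7386


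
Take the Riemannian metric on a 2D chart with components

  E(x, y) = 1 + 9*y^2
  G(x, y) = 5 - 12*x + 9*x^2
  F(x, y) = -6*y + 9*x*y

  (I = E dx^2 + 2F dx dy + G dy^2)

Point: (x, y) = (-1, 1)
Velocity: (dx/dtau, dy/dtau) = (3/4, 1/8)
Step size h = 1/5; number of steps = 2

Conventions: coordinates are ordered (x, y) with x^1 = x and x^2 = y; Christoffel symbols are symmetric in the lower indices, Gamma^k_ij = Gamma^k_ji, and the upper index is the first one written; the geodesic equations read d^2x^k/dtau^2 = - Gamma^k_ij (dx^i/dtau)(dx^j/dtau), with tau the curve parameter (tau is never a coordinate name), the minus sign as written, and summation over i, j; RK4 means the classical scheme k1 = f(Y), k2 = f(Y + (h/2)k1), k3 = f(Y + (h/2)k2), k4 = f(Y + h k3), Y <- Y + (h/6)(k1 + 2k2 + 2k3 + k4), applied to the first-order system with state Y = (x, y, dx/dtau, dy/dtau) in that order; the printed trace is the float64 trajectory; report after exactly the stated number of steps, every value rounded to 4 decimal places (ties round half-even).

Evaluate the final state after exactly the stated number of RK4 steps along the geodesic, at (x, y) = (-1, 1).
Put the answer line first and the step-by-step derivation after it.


Answer: x = -0.7046, y = 1.0570, dx/dtau = 0.7249, dy/dtau = 0.1618

f(Y) = (dx/dtau, dy/dtau, -Gamma^x_ij Y'^i Y'^j, -Gamma^y_ij Y'^i Y'^j) with the Gammas evaluated at the stage position; h = 0.200000; intermediate values shown to 6 dp
step 0: x = -1.0000, y = 1.0000, dx/dtau = 0.7500, dy/dtau = 0.1250
step 1:
  k1: at (x, y) = (-1.000000, 1.000000), (dx/dtau, dy/dtau) = (0.750000, 0.125000); Gamma_xxx = 0.000000, Gamma_xxy = 0.257143, Gamma_xyy = 0.000000, Gamma_yxx = 0.000000, Gamma_yxy = -0.428571, Gamma_yyy = 0.000000; k1 = (0.750000, 0.125000, -0.048214, 0.080357)
  k2: at (x, y) = (-0.925000, 1.012500), (dx/dtau, dy/dtau) = (0.745179, 0.133036); Gamma_xxx = 0.000000, Gamma_xxy = 0.275910, Gamma_xyy = 0.000000, Gamma_yxx = 0.000000, Gamma_yxy = -0.433736, Gamma_yyy = 0.000000; k2 = (0.745179, 0.133036, -0.054705, 0.085997)
  k3: at (x, y) = (-0.925482, 1.013304), (dx/dtau, dy/dtau) = (0.744530, 0.133600); Gamma_xxx = 0.000000, Gamma_xxy = 0.275892, Gamma_xyy = 0.000000, Gamma_yxx = 0.000000, Gamma_yxy = -0.433493, Gamma_yyy = 0.000000; k3 = (0.744530, 0.133600, -0.054885, 0.086238)
  k4: at (x, y) = (-0.851094, 1.026720), (dx/dtau, dy/dtau) = (0.739023, 0.142248); Gamma_xxx = 0.000000, Gamma_xxy = 0.295982, Gamma_xyy = 0.000000, Gamma_yxx = 0.000000, Gamma_yxy = -0.437538, Gamma_yyy = 0.000000; k4 = (0.739023, 0.142248, -0.062230, 0.091992)
  Y <- Y + (h/6)(k1 + 2k2 + 2k3 + k4): x = -0.8511, y = 1.0267, dx/dtau = 0.7390, dy/dtau = 0.1422
step 2:
  k1: at (x, y) = (-0.851052, 1.026684), (dx/dtau, dy/dtau) = (0.739013, 0.142227); Gamma_xxx = 0.000000, Gamma_xxy = 0.295989, Gamma_xyy = 0.000000, Gamma_yxx = 0.000000, Gamma_yxy = -0.437552, Gamma_yyy = 0.000000; k1 = (0.739013, 0.142227, -0.062221, 0.091980)
  k2: at (x, y) = (-0.777151, 1.040907), (dx/dtau, dy/dtau) = (0.732790, 0.151425); Gamma_xxx = 0.000000, Gamma_xxy = 0.317426, Gamma_xyy = 0.000000, Gamma_yxx = 0.000000, Gamma_yxy = -0.440295, Gamma_yyy = 0.000000; k2 = (0.732790, 0.151425, -0.070445, 0.097713)
  k3: at (x, y) = (-0.777773, 1.041826), (dx/dtau, dy/dtau) = (0.731968, 0.151999); Gamma_xxx = 0.000000, Gamma_xxy = 0.317348, Gamma_xyy = 0.000000, Gamma_yxx = 0.000000, Gamma_yxy = -0.439986, Gamma_yyy = 0.000000; k3 = (0.731968, 0.151999, -0.070615, 0.097904)
  k4: at (x, y) = (-0.704658, 1.057084), (dx/dtau, dy/dtau) = (0.724890, 0.161808); Gamma_xxx = 0.000000, Gamma_xxy = 0.340000, Gamma_xyy = 0.000000, Gamma_yxx = 0.000000, Gamma_yxy = -0.441073, Gamma_yyy = 0.000000; k4 = (0.724890, 0.161808, -0.079759, 0.103469)
  Y <- Y + (h/6)(k1 + 2k2 + 2k3 + k4): x = -0.7046, y = 1.0570, dx/dtau = 0.7249, dy/dtau = 0.1618


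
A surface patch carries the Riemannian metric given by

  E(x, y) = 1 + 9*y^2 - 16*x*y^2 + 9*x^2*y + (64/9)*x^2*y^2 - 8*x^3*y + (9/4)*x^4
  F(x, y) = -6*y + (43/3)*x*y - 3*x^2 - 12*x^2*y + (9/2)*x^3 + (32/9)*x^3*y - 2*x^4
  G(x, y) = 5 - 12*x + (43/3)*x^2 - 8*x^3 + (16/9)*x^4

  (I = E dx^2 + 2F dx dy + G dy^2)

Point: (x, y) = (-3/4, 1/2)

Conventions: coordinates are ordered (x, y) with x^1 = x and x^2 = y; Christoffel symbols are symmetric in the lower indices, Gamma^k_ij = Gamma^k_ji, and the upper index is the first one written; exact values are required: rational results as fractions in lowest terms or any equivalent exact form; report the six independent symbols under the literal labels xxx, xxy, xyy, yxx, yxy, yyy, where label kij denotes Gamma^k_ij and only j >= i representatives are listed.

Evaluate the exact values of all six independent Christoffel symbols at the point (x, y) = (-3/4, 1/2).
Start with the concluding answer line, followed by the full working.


Answer: Gamma_xxx = -36808/114219, Gamma_xxy = 17120/38073, Gamma_xyy = 0, Gamma_yxx = 55040/114219, Gamma_yxy = -25600/38073, Gamma_yyy = 0

E = 12473/1024, F = -535/32, G = 26 at the point
E_x = -4601/192, E_y = 535/16, F_x = 3325/96, F_y = -25, G_x = -50, G_y = 0
EG - F^2 = 38073/1024;  g^inv = (1024/38073) * [[26, 535/32], [535/32, 12473/1024]]
first-kind symbols [ij,l] = (1/2)(d_i g_jl + d_j g_il - d_l g_ij): [xx,x] = E_x/2 = -4601/384, [xx,y] = F_x - E_y/2 = 215/12, [xy,x] = E_y/2 = 535/32, [xy,y] = G_x/2 = -25, [yy,x] = F_y - G_x/2 = 0, [yy,y] = G_y/2 = 0
Gamma^x_ij = (G*[ij,x] - F*[ij,y])/(EG - F^2), Gamma^y_ij = (E*[ij,y] - F*[ij,x])/(EG - F^2)


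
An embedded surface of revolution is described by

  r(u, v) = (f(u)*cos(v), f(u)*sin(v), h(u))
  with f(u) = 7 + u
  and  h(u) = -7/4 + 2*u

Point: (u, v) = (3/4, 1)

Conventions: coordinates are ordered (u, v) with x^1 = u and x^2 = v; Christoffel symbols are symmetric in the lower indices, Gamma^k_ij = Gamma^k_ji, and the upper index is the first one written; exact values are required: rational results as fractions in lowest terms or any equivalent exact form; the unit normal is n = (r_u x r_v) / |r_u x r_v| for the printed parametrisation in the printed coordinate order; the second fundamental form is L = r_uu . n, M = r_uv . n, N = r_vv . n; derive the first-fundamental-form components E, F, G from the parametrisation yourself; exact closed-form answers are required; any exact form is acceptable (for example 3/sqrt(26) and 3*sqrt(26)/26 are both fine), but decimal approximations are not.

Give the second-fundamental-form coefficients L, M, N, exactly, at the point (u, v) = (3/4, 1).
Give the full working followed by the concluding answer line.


f = 31/4, f' = 1, f'' = 0, h' = 2, h'' = 0
E = 5, F = 0, G = 961/16; answer radicand W^2 = 5
unnormalised second-form numerators: l = 0, m = 0, n = 31/2; L = l/sqrt(5), and similarly M = m/sqrt(W^2), N = n/sqrt(W^2)

Answer: L = 0, M = 0, N = 31*sqrt(5)/10


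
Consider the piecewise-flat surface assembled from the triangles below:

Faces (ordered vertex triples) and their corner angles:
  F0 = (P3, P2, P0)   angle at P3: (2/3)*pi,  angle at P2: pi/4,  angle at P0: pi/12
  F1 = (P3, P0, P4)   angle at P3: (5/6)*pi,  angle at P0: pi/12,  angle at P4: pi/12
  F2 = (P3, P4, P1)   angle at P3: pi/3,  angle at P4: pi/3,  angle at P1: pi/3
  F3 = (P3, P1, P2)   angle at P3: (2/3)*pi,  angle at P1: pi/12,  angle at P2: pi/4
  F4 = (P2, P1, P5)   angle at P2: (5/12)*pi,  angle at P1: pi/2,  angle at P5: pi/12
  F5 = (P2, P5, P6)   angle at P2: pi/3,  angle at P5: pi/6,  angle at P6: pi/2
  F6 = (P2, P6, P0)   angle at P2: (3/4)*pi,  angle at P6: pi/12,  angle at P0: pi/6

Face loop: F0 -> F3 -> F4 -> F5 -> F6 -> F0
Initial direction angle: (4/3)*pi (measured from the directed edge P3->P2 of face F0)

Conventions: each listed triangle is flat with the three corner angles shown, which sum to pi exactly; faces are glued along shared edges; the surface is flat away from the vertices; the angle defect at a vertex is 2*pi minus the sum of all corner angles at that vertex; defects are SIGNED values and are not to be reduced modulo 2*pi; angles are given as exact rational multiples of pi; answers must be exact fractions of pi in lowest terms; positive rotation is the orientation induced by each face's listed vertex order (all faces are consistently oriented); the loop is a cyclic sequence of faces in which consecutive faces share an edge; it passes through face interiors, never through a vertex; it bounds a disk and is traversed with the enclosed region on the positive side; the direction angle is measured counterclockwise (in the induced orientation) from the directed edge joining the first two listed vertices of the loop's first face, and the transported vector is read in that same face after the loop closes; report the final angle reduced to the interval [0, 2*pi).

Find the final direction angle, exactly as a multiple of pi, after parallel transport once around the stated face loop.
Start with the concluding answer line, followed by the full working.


Answer: final direction angle = (4/3)*pi

enclosed vertex P2: corner angles sum to 2*pi, defect = 2*pi - 2*pi = 0
the final direction is the initial angle plus the enclosed defects, taken mod 2*pi in the induced orientation
final angle = (4/3)*pi + 0 = (4/3)*pi (mod 2*pi)


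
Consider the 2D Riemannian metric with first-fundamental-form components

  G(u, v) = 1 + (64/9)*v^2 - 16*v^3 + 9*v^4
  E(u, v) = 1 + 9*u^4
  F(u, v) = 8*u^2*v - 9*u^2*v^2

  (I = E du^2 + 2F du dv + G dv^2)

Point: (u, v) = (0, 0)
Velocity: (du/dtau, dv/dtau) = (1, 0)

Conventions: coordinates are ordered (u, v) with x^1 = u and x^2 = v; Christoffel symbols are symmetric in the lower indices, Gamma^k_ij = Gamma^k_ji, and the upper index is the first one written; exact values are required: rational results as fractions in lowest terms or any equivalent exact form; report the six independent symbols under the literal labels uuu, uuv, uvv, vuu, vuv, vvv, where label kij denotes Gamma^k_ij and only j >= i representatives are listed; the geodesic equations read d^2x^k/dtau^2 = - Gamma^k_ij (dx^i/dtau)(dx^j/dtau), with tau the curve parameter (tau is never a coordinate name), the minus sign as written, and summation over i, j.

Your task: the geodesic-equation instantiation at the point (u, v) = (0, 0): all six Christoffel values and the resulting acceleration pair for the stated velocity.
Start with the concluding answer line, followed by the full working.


Answer: Gamma_uuu = 0, Gamma_uuv = 0, Gamma_uvv = 0, Gamma_vuu = 0, Gamma_vuv = 0, Gamma_vvv = 0; accelerations (d^2u/dtau^2, d^2v/dtau^2) = (0, 0)

E = 1, F = 0, G = 1 at the point
E_u = 0, E_v = 0, F_u = 0, F_v = 0, G_u = 0, G_v = 0
EG - F^2 = 1;  g^inv = (1) * [[1, 0], [0, 1]]
first-kind symbols [ij,l] = (1/2)(d_i g_jl + d_j g_il - d_l g_ij): [uu,u] = E_u/2 = 0, [uu,v] = F_u - E_v/2 = 0, [uv,u] = E_v/2 = 0, [uv,v] = G_u/2 = 0, [vv,u] = F_v - G_u/2 = 0, [vv,v] = G_v/2 = 0
Gamma^u_ij = (G*[ij,u] - F*[ij,v])/(EG - F^2), Gamma^v_ij = (E*[ij,v] - F*[ij,u])/(EG - F^2)
Gamma_uuu = 0, Gamma_uuv = 0, Gamma_uvv = 0, Gamma_vuu = 0, Gamma_vuv = 0, Gamma_vvv = 0
d^2u/dtau^2 = -(Gamma_uuu*(1)^2 + 2*Gamma_uuv*(1)*(0) + Gamma_uvv*(0)^2) = 0
d^2v/dtau^2 = -(Gamma_vuu*(1)^2 + 2*Gamma_vuv*(1)*(0) + Gamma_vvv*(0)^2) = 0


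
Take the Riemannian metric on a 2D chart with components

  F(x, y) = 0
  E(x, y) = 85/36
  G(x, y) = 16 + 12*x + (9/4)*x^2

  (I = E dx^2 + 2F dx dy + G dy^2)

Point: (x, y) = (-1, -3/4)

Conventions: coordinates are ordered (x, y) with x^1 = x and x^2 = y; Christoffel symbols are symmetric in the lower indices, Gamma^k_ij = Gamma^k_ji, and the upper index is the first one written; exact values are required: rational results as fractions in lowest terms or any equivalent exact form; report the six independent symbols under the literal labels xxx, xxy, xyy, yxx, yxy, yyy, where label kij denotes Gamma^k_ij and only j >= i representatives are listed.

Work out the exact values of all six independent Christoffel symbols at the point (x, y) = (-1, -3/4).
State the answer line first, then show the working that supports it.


Answer: Gamma_xxx = 0, Gamma_xxy = 0, Gamma_xyy = -27/17, Gamma_yxx = 0, Gamma_yxy = 3/5, Gamma_yyy = 0

E = 85/36, F = 0, G = 25/4 at the point
E_x = 0, E_y = 0, F_x = 0, F_y = 0, G_x = 15/2, G_y = 0
EG - F^2 = 2125/144;  g^inv = (144/2125) * [[25/4, 0], [0, 85/36]]
first-kind symbols [ij,l] = (1/2)(d_i g_jl + d_j g_il - d_l g_ij): [xx,x] = E_x/2 = 0, [xx,y] = F_x - E_y/2 = 0, [xy,x] = E_y/2 = 0, [xy,y] = G_x/2 = 15/4, [yy,x] = F_y - G_x/2 = -15/4, [yy,y] = G_y/2 = 0
Gamma^x_ij = (G*[ij,x] - F*[ij,y])/(EG - F^2), Gamma^y_ij = (E*[ij,y] - F*[ij,x])/(EG - F^2)


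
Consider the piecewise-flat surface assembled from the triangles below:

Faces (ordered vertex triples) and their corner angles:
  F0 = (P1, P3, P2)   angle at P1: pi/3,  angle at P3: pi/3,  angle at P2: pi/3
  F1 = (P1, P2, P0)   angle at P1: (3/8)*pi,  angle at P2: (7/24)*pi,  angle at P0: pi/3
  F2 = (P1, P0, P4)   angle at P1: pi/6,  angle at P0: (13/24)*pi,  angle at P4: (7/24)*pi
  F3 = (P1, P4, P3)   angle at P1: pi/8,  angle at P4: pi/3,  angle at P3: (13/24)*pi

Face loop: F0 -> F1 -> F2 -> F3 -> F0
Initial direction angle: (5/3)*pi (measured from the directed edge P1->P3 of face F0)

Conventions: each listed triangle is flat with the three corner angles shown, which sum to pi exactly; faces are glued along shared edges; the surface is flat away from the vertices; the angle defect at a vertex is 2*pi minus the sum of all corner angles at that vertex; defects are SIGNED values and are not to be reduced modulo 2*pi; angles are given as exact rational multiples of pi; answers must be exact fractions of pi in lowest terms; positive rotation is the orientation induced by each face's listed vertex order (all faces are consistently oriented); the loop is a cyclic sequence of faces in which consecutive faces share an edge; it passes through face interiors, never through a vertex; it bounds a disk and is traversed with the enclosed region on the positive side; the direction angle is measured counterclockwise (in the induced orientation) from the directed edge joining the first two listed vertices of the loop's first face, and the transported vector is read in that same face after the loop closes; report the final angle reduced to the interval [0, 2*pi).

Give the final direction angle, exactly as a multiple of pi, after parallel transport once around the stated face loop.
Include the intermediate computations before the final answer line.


enclosed vertex P1: corner angles sum to pi, defect = 2*pi - pi = pi
by Gauss-Bonnet the loop rotates the vector by the enclosed defect sum (positive orientation, mod 2*pi)
final angle = (5/3)*pi + pi = (2/3)*pi (mod 2*pi)

Answer: final direction angle = (2/3)*pi


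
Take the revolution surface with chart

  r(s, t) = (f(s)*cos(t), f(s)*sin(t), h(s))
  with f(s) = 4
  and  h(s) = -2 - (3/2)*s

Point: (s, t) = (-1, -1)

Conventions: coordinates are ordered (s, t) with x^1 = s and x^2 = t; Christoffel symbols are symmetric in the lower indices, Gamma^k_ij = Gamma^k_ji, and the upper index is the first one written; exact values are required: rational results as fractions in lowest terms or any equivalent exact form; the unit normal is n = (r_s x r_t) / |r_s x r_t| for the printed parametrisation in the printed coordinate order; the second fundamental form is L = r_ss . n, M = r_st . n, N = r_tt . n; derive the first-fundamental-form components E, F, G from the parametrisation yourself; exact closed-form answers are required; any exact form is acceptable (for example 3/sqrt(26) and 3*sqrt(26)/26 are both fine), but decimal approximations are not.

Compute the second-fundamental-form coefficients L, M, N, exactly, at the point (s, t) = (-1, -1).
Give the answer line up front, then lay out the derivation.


Answer: L = 0, M = 0, N = -4

f = 4, f' = 0, f'' = 0, h' = -3/2, h'' = 0
E = 9/4, F = 0, G = 16; answer radicand W^2 = 9/4
unnormalised second-form numerators: l = 0, m = 0, n = -6; L = l/sqrt(9/4), and similarly M = m/sqrt(W^2), N = n/sqrt(W^2)


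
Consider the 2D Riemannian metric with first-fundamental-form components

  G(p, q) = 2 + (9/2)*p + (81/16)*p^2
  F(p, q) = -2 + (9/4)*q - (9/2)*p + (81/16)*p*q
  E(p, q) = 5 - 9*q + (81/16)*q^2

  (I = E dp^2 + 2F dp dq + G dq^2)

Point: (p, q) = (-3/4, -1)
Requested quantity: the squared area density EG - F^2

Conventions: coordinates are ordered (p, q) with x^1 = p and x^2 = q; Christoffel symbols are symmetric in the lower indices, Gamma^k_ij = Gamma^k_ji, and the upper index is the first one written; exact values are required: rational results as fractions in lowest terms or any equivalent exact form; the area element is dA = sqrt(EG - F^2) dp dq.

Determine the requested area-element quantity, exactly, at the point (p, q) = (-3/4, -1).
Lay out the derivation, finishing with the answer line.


E = 305/16, F = 187/64, G = 377/256; EG - F^2 = 5001/256

Answer: EG - F^2 = 5001/256


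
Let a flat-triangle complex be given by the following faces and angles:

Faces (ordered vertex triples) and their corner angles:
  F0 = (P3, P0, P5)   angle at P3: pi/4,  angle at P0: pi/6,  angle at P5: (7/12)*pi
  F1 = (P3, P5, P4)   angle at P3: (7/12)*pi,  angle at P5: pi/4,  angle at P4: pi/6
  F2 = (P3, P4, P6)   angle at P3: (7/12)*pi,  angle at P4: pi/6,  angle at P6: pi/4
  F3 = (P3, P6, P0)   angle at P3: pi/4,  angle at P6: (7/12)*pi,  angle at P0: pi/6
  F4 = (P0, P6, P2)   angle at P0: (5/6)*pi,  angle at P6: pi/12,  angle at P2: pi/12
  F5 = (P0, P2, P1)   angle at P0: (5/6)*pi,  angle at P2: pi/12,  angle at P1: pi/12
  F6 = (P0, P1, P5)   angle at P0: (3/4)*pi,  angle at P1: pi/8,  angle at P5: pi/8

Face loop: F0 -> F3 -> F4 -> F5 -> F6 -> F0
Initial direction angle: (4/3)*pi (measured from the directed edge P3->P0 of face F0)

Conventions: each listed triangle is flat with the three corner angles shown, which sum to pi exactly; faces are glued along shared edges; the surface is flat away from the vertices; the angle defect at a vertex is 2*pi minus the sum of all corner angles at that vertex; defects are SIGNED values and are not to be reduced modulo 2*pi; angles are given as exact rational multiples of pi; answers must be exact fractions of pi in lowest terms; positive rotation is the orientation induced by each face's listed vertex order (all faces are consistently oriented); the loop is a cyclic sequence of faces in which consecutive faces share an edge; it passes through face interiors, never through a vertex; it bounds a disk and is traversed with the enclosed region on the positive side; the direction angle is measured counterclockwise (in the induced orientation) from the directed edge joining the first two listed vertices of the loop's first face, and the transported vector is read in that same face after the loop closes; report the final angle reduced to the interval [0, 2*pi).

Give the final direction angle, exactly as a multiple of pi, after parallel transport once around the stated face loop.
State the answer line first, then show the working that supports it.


Answer: final direction angle = (7/12)*pi

enclosed vertex P0: corner angles sum to (11/4)*pi, defect = 2*pi - (11/4)*pi = (-3/4)*pi
transport around the loop rotates by the sum of enclosed defects; add to the initial angle mod 2*pi
final angle = (4/3)*pi - (3/4)*pi = (7/12)*pi (mod 2*pi)


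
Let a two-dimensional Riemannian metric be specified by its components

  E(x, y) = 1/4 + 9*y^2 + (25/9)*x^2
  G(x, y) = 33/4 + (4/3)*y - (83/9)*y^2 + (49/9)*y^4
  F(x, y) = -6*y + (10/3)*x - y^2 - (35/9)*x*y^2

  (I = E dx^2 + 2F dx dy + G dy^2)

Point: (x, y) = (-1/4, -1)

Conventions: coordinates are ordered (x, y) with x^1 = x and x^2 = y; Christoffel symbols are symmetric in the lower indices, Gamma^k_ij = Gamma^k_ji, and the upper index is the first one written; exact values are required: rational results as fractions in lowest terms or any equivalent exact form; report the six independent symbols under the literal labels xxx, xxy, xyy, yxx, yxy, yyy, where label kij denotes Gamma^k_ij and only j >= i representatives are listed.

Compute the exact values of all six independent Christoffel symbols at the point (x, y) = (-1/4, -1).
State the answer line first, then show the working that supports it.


Answer: Gamma_xxx = -236260/16441, Gamma_xxy = -146448/16441, Gamma_xyy = -70088/16441, Gamma_yxx = 431028/16441, Gamma_yxy = 239760/16441, Gamma_yyy = 109508/16441

E = 1357/144, F = 185/36, G = 113/36 at the point
E_x = -25/18, E_y = -18, F_x = -5/9, F_y = -107/18, G_x = 0, G_y = -2
EG - F^2 = 16441/5184;  g^inv = (5184/16441) * [[113/36, -185/36], [-185/36, 1357/144]]
first-kind symbols [ij,l] = (1/2)(d_i g_jl + d_j g_il - d_l g_ij): [xx,x] = E_x/2 = -25/36, [xx,y] = F_x - E_y/2 = 76/9, [xy,x] = E_y/2 = -9, [xy,y] = G_x/2 = 0, [yy,x] = F_y - G_x/2 = -107/18, [yy,y] = G_y/2 = -1
Gamma^x_ij = (G*[ij,x] - F*[ij,y])/(EG - F^2), Gamma^y_ij = (E*[ij,y] - F*[ij,x])/(EG - F^2)


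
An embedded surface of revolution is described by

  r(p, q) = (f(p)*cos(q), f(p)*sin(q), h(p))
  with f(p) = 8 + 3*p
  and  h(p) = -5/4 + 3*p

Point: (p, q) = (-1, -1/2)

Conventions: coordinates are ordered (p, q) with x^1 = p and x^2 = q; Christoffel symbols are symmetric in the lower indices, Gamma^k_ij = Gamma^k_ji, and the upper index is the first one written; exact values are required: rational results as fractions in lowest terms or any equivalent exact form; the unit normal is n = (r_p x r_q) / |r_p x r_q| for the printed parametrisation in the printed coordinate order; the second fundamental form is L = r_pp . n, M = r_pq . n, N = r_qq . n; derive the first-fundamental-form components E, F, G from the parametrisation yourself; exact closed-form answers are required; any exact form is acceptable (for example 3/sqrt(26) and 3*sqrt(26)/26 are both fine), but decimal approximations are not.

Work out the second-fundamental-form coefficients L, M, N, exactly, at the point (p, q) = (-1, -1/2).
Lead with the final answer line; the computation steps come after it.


Answer: L = 0, M = 0, N = 5*sqrt(2)/2

f = 5, f' = 3, f'' = 0, h' = 3, h'' = 0
E = 18, F = 0, G = 25; answer radicand W^2 = 18
unnormalised second-form numerators: l = 0, m = 0, n = 15; L = l/sqrt(18), and similarly M = m/sqrt(W^2), N = n/sqrt(W^2)


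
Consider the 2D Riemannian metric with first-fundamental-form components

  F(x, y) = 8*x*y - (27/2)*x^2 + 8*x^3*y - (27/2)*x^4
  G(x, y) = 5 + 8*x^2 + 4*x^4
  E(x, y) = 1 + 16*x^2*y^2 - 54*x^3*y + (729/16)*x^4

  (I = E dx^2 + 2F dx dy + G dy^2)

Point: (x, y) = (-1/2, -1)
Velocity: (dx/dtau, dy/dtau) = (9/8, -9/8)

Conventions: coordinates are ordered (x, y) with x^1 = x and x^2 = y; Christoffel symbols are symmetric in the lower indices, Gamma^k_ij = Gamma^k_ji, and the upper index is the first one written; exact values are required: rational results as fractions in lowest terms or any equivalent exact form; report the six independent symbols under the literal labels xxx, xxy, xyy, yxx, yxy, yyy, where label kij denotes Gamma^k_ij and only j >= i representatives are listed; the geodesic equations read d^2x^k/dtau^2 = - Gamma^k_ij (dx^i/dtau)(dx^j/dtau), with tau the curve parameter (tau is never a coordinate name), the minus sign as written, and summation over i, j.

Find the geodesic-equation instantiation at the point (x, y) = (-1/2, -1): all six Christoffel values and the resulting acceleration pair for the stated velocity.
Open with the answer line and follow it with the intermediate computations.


Answer: Gamma_xxx = 20/171, Gamma_xxy = -160/1881, Gamma_xyy = 0, Gamma_yxx = 160/171, Gamma_yxy = -1280/1881, Gamma_yyy = 0; accelerations (d^2x/dtau^2, d^2y/dtau^2) = (-1215/3344, -1215/418)

E = 281/256, F = 25/32, G = 29/4 at the point
E_x = 55/32, E_y = -5/4, F_x = 25/4, F_y = -5, G_x = -10, G_y = 0
EG - F^2 = 1881/256;  g^inv = (256/1881) * [[29/4, -25/32], [-25/32, 281/256]]
first-kind symbols [ij,l] = (1/2)(d_i g_jl + d_j g_il - d_l g_ij): [xx,x] = E_x/2 = 55/64, [xx,y] = F_x - E_y/2 = 55/8, [xy,x] = E_y/2 = -5/8, [xy,y] = G_x/2 = -5, [yy,x] = F_y - G_x/2 = 0, [yy,y] = G_y/2 = 0
Gamma^x_ij = (G*[ij,x] - F*[ij,y])/(EG - F^2), Gamma^y_ij = (E*[ij,y] - F*[ij,x])/(EG - F^2)
Gamma_xxx = 20/171, Gamma_xxy = -160/1881, Gamma_xyy = 0, Gamma_yxx = 160/171, Gamma_yxy = -1280/1881, Gamma_yyy = 0
d^2x/dtau^2 = -(Gamma_xxx*(9/8)^2 + 2*Gamma_xxy*(9/8)*(-9/8) + Gamma_xyy*(-9/8)^2) = -1215/3344
d^2y/dtau^2 = -(Gamma_yxx*(9/8)^2 + 2*Gamma_yxy*(9/8)*(-9/8) + Gamma_yyy*(-9/8)^2) = -1215/418


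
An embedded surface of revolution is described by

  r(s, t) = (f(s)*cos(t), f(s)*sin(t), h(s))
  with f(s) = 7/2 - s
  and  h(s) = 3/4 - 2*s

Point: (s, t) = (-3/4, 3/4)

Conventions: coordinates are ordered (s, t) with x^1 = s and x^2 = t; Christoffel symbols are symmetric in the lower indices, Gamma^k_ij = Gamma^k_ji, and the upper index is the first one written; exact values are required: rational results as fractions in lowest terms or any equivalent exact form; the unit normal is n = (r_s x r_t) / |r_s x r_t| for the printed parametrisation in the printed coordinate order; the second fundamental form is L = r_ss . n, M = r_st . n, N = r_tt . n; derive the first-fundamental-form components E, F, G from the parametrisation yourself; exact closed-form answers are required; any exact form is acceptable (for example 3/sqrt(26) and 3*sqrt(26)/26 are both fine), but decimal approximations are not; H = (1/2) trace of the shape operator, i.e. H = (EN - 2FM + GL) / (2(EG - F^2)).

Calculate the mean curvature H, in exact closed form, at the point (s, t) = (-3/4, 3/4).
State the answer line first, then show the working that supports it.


Answer: H = -4*sqrt(5)/85

f = 17/4, f' = -1, f'' = 0, h' = -2, h'' = 0
E = 5, F = 0, G = 289/16; answer radicand W^2 = 5
unnormalised second-form numerators: l = 0, m = 0, n = -17/2; L = l/sqrt(5), and similarly M = m/sqrt(W^2), N = n/sqrt(W^2)
H = (E*n - 2*F*m + G*l) / (2*(EG - F^2)*sqrt(W^2)); E*n - 2*F*m + G*l = -85/2, EG - F^2 = 1445/16, so H = (-4/17)/sqrt(5)


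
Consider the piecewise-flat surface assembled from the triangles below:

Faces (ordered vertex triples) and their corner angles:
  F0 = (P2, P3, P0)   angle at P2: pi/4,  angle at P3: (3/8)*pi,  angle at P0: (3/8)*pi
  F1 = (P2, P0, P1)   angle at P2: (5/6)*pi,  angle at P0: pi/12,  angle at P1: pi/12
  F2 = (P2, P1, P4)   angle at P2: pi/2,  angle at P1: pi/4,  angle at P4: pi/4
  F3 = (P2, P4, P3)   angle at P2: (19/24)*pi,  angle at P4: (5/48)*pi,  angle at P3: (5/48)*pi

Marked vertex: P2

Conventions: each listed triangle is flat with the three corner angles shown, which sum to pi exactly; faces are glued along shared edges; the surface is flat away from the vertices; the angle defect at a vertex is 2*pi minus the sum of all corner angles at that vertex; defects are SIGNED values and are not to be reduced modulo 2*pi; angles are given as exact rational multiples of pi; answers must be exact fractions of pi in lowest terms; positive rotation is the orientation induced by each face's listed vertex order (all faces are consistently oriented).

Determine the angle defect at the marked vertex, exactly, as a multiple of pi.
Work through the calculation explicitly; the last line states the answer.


Sum of corner angles at P2: (19/8)*pi
defect = 2*pi - (19/8)*pi

Answer: defect(P2) = (-3/8)*pi


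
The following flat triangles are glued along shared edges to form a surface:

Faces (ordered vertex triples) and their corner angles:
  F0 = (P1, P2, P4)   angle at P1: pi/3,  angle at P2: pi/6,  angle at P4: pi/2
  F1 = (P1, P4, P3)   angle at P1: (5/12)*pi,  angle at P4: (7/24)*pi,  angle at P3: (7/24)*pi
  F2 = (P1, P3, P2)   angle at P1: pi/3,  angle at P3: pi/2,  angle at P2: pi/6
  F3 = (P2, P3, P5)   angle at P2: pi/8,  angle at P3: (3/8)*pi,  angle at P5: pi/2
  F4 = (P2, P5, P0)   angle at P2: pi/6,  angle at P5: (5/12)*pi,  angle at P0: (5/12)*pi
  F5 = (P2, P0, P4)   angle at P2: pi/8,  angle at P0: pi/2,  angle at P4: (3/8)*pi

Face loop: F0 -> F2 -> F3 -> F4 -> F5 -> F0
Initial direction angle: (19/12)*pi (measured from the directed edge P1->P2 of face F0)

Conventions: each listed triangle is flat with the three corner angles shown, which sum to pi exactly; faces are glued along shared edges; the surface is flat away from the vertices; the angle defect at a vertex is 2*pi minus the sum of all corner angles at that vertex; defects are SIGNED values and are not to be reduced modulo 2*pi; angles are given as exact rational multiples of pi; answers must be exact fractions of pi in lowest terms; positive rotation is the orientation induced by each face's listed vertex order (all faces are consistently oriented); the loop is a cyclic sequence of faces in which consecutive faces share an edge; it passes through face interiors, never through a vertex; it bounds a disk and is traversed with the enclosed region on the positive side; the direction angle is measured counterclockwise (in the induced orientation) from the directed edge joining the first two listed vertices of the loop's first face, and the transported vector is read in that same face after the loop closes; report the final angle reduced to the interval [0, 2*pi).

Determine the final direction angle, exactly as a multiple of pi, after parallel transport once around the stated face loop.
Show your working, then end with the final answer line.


enclosed vertex P2: corner angles sum to (3/4)*pi, defect = 2*pi - (3/4)*pi = (5/4)*pi
adding the enclosed defects to the starting angle (mod 2*pi, induced orientation) gives the holonomy
final angle = (19/12)*pi + (5/4)*pi = (5/6)*pi (mod 2*pi)

Answer: final direction angle = (5/6)*pi


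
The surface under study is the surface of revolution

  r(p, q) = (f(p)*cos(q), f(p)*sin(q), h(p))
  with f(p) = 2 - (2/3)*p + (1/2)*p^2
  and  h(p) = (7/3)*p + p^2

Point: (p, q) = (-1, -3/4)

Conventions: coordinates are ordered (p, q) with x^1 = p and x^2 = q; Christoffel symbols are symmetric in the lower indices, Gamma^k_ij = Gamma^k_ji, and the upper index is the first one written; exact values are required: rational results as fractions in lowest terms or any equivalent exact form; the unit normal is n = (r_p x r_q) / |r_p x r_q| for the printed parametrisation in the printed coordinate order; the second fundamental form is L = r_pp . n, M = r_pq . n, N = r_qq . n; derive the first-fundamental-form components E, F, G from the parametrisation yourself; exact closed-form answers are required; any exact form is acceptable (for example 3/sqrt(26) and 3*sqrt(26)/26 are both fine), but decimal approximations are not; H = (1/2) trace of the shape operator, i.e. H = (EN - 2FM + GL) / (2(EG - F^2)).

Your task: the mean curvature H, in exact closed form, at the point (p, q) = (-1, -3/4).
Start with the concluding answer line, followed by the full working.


Answer: H = -1725*sqrt(26)/25688

f = 19/6, f' = -5/3, f'' = 1, h' = 1/3, h'' = 2
E = 26/9, F = 0, G = 361/36; answer radicand W^2 = 26/9
unnormalised second-form numerators: l = -11/3, m = 0, n = 19/18; L = l/sqrt(26/9), and similarly M = m/sqrt(W^2), N = n/sqrt(W^2)
H = (E*n - 2*F*m + G*l) / (2*(EG - F^2)*sqrt(W^2)); E*n - 2*F*m + G*l = -10925/324, EG - F^2 = 4693/162, so H = (-575/988)/sqrt(26/9)


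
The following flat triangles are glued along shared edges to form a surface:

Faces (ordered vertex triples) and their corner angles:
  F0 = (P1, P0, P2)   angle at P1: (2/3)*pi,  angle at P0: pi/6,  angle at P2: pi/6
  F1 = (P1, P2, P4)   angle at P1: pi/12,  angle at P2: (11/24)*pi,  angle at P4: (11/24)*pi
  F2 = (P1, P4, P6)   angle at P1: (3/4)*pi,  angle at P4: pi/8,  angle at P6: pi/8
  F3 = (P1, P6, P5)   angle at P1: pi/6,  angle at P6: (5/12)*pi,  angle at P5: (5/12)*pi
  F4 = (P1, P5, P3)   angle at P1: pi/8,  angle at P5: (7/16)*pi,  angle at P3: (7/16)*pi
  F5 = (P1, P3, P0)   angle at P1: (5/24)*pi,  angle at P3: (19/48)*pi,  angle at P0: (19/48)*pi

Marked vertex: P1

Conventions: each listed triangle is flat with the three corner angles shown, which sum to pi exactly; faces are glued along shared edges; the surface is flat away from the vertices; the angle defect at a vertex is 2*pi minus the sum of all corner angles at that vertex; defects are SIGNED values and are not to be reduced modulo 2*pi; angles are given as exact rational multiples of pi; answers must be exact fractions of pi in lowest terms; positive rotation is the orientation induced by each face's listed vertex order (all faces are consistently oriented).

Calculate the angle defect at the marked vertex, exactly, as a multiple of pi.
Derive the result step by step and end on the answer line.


Sum of corner angles at P1: 2*pi
defect = 2*pi - 2*pi

Answer: defect(P1) = 0
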